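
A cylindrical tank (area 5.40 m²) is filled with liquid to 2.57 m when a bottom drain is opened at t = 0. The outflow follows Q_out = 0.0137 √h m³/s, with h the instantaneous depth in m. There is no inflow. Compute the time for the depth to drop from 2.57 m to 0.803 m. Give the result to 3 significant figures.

557 s

A dh/dt = −Q_out = −0.0137 √h.
This is separable: 2 d(√h)/dt = −0.0137/A, so √h = √h₀ − (0.0137/(2A)) t.
t = 2A(√h₀ − √h)/0.0137 = 2·5.40·(√2.57 − √0.803)/0.0137
  = 10.800 × (1.6031 − 0.89610) / 0.0137 = 557.36 s.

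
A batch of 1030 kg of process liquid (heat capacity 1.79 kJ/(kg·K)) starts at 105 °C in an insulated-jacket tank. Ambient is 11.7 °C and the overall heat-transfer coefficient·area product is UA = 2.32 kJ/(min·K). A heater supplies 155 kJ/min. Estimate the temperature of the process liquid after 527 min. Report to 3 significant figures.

Lumped-capacitance energy balance: M c_p dT/dt = UA(T_amb − T) + Q̇.
dT/dt = (T_ss − T)/τ with T_ss = T_amb + Q̇/UA = 11.7 + 155/2.32 = 78.510 °C, τ = M c_p/UA = 1030·1.79/2.32 = 794.70 min.
This is linear first-order; T(t) = T_ss + (T₀ − T_ss) e^(−t/τ).
T(527) = 78.510 + (26.490)·0.51523 = 92.159 °C.

92.2 °C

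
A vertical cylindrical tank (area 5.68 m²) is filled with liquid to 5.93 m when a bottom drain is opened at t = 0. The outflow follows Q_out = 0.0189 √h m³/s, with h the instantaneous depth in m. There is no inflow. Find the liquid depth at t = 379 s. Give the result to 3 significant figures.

3.26 m

Mass balance (ρ constant): A dh/dt = −0.0189 √h.
Separate and integrate: 2(√h − √h₀) = −(0.0189/A) t.
√h = √5.93 − 0.0189·379/(2·5.68) = 2.4352 − 0.63055 = 1.8046.
h = 1.8046² = 3.2566 m.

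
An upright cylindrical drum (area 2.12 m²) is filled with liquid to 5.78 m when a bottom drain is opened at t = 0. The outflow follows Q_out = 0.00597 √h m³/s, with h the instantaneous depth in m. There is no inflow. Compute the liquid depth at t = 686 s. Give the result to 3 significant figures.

2.07 m

Accumulation of liquid (constant cross-section A): A dh/dt = −0.00597 √h.
Separate and integrate: 2(√h − √h₀) = −(0.00597/A) t.
√h = √5.78 − 0.00597·686/(2·2.12) = 2.4042 − 0.96590 = 1.4383.
h = 1.4383² = 2.0686 m.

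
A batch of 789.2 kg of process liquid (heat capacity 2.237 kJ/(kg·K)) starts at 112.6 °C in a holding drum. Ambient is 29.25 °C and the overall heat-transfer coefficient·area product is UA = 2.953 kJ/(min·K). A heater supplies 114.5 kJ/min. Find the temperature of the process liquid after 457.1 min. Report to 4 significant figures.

Lumped-capacitance energy balance: M c_p dT/dt = UA(T_amb − T) + Q̇.
dT/dt = (T_ss − T)/τ with T_ss = T_amb + Q̇/UA = 29.25 + 114.5/2.953 = 68.0241 °C, τ = M c_p/UA = 789.2·2.237/2.953 = 597.846 min.
This is linear first-order; T(t) = T_ss + (T₀ − T_ss) e^(−t/τ).
T(457.1) = 68.0241 + (44.5759)·0.465530 = 88.7756 °C.

88.78 °C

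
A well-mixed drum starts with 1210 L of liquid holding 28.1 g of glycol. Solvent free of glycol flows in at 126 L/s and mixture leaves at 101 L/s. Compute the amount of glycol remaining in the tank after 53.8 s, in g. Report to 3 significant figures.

1.37 g

Let m(t) be the amount of glycol. Volume: V(t) = V₀ + (Q_in − Q_out) t = 1210 + 25.000 t; V(53.8) = 2555.0 L.
No glycol enters, so dm/dt = −Q_out · (m/V).
dm/m = −Q_out dt/(V₀ + 25.000 t); integrating gives ln(m/m₀) = −(Q_out/(Q_in−Q_out)) ln(V/V₀).
m = m₀ (V₀/V)^(Q_out/(Q_in−Q_out)) = 28.1 × (1210/2555.0)^(4.0400) = 1.3718 g.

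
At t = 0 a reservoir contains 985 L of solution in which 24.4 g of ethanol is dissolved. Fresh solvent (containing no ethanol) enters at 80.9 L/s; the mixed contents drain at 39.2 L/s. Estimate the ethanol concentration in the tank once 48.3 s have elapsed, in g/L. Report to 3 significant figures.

Let m(t) be the amount of ethanol. Volume: V(t) = V₀ + (Q_in − Q_out) t = 985 + 41.700 t; V(48.3) = 2999.1 L.
Species balance (pure solvent in): dm/dt = −Q_out · m/V(t).
Separate: dm/m = −Q_out dt/V(t) ⇒ ln(m/m₀) = −(Q_out/(Q_in−Q_out)) ln(V/V₀).
m = m₀ (V₀/V)^(Q_out/(Q_in−Q_out)) = 24.4 × (985/2999.1)^(0.94005) = 8.5669 g.
C = m/V = 8.5669/2999.1 = 0.0028565 g/L.

0.00286 g/L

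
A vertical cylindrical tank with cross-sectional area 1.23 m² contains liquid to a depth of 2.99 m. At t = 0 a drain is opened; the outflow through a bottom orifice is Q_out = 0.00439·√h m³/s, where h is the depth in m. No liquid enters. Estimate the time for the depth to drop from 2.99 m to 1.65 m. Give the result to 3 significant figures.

249 s

With no inflow, A dh/dt = −0.00439 √h.
This is separable: 2 d(√h)/dt = −0.00439/A, so √h = √h₀ − (0.00439/(2A)) t.
t = 2A(√h₀ − √h)/0.00439 = 2·1.23·(√2.99 − √1.65)/0.00439
  = 2.4600 × (1.7292 − 1.2845) / 0.00439 = 249.16 s.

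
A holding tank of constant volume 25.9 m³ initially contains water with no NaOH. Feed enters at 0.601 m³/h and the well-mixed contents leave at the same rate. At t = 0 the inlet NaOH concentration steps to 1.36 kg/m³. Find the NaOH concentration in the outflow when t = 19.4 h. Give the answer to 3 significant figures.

0.493 kg/m³

Unsteady species balance (constant V, well mixed): V dC/dt = Q(C_in − C).
Rewrite as dC/dt + C/τ = C_in/τ, τ = V/Q = 43.095 h.
This is linear first-order; C(t) = C_in + (C₀ − C_in) e^(−t/τ).
C(19.4) = 1.36 + (0 − 1.36)·e^(−19.4/43.095) = 1.36 + (-1.3600)·0.63752 = 0.49297 kg/m³.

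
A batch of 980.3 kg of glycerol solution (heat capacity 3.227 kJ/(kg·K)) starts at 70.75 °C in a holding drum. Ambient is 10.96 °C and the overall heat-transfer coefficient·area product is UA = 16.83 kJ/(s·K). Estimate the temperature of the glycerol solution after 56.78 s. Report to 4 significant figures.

55.16 °C

Lumped-capacitance energy balance: M c_p dT/dt = UA(T_amb − T).
dT/dt = (T_ss − T)/τ with T_ss = T_amb = 10.9600 °C, τ = M c_p/UA = 980.3·3.227/16.83 = 187.964 s.
Solution: T(t) = T_ss + (T₀ − T_ss) e^(−t/τ).
T(56.78) = 10.9600 + (59.7900)·0.739279 = 55.1615 °C.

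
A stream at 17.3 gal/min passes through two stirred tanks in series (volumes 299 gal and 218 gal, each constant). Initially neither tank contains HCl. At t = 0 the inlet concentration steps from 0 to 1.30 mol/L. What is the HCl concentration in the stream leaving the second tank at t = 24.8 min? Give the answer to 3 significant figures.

0.646 mol/L

Time constants: τᵢ = Vᵢ/Q for each well-mixed tank.
τ₁ = 299/17.3 = 17.283 min; τ₂ = 218/17.3 = 12.601 min.
Tank 1: C₁ = C_in(1 − e^(−t/τ₁)). Tank 2 (τ₁ ≠ τ₂): C₂ = C_in[1 − (τ₁ e^(−t/τ₁) − τ₂ e^(−t/τ₂))/(τ₁ − τ₂)].
At t = 24.8: e^(−t/τ₁) = 0.23814, e^(−t/τ₂) = 0.13973.
C₂ = 1.30·[1 − (17.283·0.23814 − 12.601·0.13973)/(4.6821)] = 1.30·0.49701 = 0.64611 mol/L.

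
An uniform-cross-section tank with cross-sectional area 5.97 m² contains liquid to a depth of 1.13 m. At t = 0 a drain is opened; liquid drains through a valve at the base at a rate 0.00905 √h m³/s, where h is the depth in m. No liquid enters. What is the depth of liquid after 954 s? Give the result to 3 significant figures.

Volume balance on the tank: A dh/dt = −0.00905 √h.
Separate and integrate: 2(√h − √h₀) = −(0.00905/A) t.
√h = √1.13 − 0.00905·954/(2·5.97) = 1.0630 − 0.72309 = 0.33992.
h = 0.33992² = 0.11555 m.

0.116 m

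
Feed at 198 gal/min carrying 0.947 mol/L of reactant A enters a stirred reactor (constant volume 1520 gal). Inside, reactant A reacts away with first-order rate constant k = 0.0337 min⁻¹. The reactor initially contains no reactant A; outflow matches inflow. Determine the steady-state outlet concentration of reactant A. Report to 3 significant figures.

0.752 mol/L

Species balance: V dC/dt = Q C_in − Q C − k V C.
At steady state: 0 = Q C_in − (Q + kV) C_ss, so C_ss = Q C_in/(Q + kV).
C_ss = 198·0.947/(198 + 0.0337·1520) = 187.51/249.22 = 0.75236 mol/L.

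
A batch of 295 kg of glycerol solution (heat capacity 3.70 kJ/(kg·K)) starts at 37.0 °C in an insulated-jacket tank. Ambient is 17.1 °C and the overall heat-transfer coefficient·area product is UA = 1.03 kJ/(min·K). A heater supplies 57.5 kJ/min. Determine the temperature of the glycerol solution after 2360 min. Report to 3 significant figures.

69.1 °C

M c_p dT/dt = −UA(T − T_amb) + Q̇.
dT/dt = (T_ss − T)/τ with T_ss = T_amb + Q̇/UA = 17.1 + 57.5/1.03 = 72.925 °C, τ = M c_p/UA = 295·3.70/1.03 = 1059.7 min.
Integrating: T(t) = T_ss + (T₀ − T_ss) e^(−t/τ).
T(2360) = 72.925 + (-35.925)·0.10785 = 69.051 °C.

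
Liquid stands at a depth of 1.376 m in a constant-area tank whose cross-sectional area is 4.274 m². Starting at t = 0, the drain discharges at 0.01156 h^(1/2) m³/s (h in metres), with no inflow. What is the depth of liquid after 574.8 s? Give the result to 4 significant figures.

0.1566 m

A dh/dt = −Q_out = −0.01156 √h.
This is separable: 2 d(√h)/dt = −0.01156/A, so √h = √h₀ − (0.01156/(2A)) t.
√h = √1.376 − 0.01156·574.8/(2·4.274) = 1.17303 − 0.777338 = 0.395692.
h = 0.395692² = 0.156572 m.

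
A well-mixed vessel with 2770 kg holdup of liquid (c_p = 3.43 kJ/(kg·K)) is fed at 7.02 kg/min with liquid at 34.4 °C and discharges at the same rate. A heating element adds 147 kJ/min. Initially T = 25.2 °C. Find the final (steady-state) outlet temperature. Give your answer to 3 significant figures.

First-law balance (no shaft work): M c_p dT/dt = ṁ c_p (T_in − T) + 147.
At steady state dT/dt = 0 ⇒ T_ss = T_in + Q̇/(ṁ c_p) = 34.4 + 147/(7.02·3.43) = 40.505 °C.

40.5 °C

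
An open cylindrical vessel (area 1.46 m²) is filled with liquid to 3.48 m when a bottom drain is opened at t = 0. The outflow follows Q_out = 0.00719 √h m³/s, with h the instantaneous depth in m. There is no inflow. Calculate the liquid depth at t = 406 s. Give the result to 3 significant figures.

0.750 m

A dh/dt = −Q_out = −0.00719 √h.
∫ h^(−1/2) dh = −(0.00719/A) ∫ dt, giving 2√h = 2√h₀ − (0.00719/A) t.
√h = √3.48 − 0.00719·406/(2·1.46) = 1.8655 − 0.99971 = 0.86577.
h = 0.86577² = 0.74956 m.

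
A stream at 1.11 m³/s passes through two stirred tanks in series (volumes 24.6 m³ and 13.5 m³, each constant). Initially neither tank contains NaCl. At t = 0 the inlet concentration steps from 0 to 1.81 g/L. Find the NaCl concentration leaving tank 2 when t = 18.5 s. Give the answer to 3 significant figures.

0.550 g/L

Each tank obeys Vᵢ dCᵢ/dt = Q(Cᵢ₋₁ − Cᵢ), so τᵢ = Vᵢ/Q.
τ₁ = 24.6/1.11 = 22.162 s; τ₂ = 13.5/1.11 = 12.162 s.
Tank 1: C₁ = C_in(1 − e^(−t/τ₁)). Tank 2 (τ₁ ≠ τ₂): C₂ = C_in[1 − (τ₁ e^(−t/τ₁) − τ₂ e^(−t/τ₂))/(τ₁ − τ₂)].
At t = 18.5: e^(−t/τ₁) = 0.43398, e^(−t/τ₂) = 0.21847.
C₂ = 1.81·[1 − (22.162·0.43398 − 12.162·0.21847)/(10.000)] = 1.81·0.30391 = 0.55008 g/L.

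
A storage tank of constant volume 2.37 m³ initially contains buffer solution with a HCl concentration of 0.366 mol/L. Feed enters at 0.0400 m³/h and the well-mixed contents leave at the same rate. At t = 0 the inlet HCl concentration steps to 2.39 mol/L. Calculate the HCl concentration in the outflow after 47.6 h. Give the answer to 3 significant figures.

Transient balance on the dissolved component: V dC/dt = Q(C_in − C).
Rewrite as dC/dt + C/τ = C_in/τ, τ = V/Q = 59.250 h.
Solution: C(t) = C_in + (C₀ − C_in) e^(−t/τ).
C(47.6) = 2.39 + (0.366 − 2.39)·e^(−47.6/59.250) = 2.39 + (-2.0240)·0.44781 = 1.4836 mol/L.

1.48 mol/L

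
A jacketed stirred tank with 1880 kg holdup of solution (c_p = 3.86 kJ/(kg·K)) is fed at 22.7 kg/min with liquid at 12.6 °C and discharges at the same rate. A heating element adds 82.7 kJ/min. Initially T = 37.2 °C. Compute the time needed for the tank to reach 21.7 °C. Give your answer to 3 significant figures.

88.2 min

M c_p dT/dt = ṁ c_p (T_in − T) + Q̇.
τ = M/ṁ = 82.819 min; T_ss = T_in + Q̇/(ṁ c_p) = 13.544 °C.
T(t) = T_ss + (T₀ − T_ss) e^(−t/τ). Set T = 21.7:
e^(−t/τ) = (21.7 − 13.544)/(37.2 − 13.544) = 0.34478
t = −82.819 · ln(0.34478) = 88.190 min.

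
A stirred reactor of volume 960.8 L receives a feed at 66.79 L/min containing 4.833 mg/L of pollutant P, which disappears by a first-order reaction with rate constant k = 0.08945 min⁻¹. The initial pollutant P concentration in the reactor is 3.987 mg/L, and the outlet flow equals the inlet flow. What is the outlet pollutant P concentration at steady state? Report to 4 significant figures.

Species balance: V dC/dt = Q C_in − Q C − k V C.
Steady state (dC/dt = 0): C_ss = Q C_in/(Q + kV) = C_in/(1 + kV/Q).
C_ss = 66.79·4.833/(66.79 + 0.08945·960.8) = 322.796/152.734 = 2.11346 mg/L.

2.113 mg/L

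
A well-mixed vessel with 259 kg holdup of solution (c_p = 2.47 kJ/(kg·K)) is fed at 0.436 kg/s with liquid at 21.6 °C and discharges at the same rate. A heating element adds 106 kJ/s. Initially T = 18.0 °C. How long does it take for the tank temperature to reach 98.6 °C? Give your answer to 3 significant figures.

Energy balance: M c_p dT/dt = ṁ c_p (T_in − T) + 106.
τ = M/ṁ = 594.04 s; T_ss = T_in + Q̇/(ṁ c_p) = 120.03 °C.
T(t) = T_ss + (T₀ − T_ss) e^(−t/τ). Set T = 98.6:
e^(−t/τ) = (98.6 − 120.03)/(18.0 − 120.03) = 0.21003
t = −594.04 · ln(0.21003) = 927.00 s.

927 s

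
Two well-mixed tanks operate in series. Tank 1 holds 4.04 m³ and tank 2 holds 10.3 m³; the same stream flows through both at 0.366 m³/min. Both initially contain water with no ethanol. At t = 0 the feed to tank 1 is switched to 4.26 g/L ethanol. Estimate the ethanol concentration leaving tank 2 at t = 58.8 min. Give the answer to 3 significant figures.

Each tank obeys Vᵢ dCᵢ/dt = Q(Cᵢ₋₁ − Cᵢ), so τᵢ = Vᵢ/Q.
τ₁ = 4.04/0.366 = 11.038 min; τ₂ = 10.3/0.366 = 28.142 min.
Solving the cascade with C₁(0)=C₂(0)=0 gives C₂(t) = C_in[1 − (τ₁ e^(−t/τ₁) − τ₂ e^(−t/τ₂))/(τ₁ − τ₂)].
At t = 58.8: e^(−t/τ₁) = 0.0048590, e^(−t/τ₂) = 0.12376.
C₂ = 4.26·[1 − (11.038·0.0048590 − 28.142·0.12376)/(-17.104)] = 4.26·0.79950 = 3.4059 g/L.

3.41 g/L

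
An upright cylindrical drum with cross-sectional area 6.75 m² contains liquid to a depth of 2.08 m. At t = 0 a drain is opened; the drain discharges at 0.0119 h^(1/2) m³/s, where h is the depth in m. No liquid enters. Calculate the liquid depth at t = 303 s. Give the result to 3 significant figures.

With no inflow, A dh/dt = −0.0119 √h.
∫ h^(−1/2) dh = −(0.0119/A) ∫ dt, giving 2√h = 2√h₀ − (0.0119/A) t.
√h = √2.08 − 0.0119·303/(2·6.75) = 1.4422 − 0.26709 = 1.1751.
h = 1.1751² = 1.3809 m.

1.38 m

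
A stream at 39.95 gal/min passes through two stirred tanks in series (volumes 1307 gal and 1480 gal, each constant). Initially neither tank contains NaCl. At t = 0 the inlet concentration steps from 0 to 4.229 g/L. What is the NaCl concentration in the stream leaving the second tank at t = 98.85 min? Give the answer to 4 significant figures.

3.276 g/L

Time constants: τᵢ = Vᵢ/Q for each well-mixed tank.
τ₁ = 1307/39.95 = 32.7159 min; τ₂ = 1480/39.95 = 37.0463 min.
Solving the cascade with C₁(0)=C₂(0)=0 gives C₂(t) = C_in[1 − (τ₁ e^(−t/τ₁) − τ₂ e^(−t/τ₂))/(τ₁ − τ₂)].
At t = 98.85: e^(−t/τ₁) = 0.0487297, e^(−t/τ₂) = 0.0693713.
C₂ = 4.229·[1 − (32.7159·0.0487297 − 37.0463·0.0693713)/(-4.33041)] = 4.229·0.774683 = 3.27613 g/L.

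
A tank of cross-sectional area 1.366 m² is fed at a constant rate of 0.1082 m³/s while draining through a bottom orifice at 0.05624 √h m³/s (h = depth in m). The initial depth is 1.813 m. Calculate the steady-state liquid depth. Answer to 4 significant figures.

Level balance: A dh/dt = 0.1082 − 0.05624 √h. Setting dh/dt = 0:
Q_in = 0.05624 √h_ss ⇒ √h_ss = 0.1082/0.05624 = 1.92390.
h_ss = 1.92390² = 3.70138 m. (Since h₀ = 1.813 m < h_ss, the level will rise toward this value.)

3.701 m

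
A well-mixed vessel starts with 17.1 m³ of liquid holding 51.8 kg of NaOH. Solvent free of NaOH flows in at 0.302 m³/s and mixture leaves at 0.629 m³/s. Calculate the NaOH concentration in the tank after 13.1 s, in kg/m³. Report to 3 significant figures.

2.32 kg/m³

Total volume: dV/dt = Q_in − Q_out = -0.32700 m³/s, so V(t) = 17.1 − 0.32700 t and V(13.1) = 12.816 m³.
Species balance (pure solvent in): dm/dt = −Q_out · m/V(t).
Separate: dm/m = −Q_out dt/V(t) ⇒ ln(m/m₀) = −(Q_out/(Q_in−Q_out)) ln(V/V₀).
m = m₀ (V₀/V)^(Q_out/(Q_in−Q_out)) = 51.8 × (17.1/12.816)^(-1.9235) = 29.747 kg.
C = m/V = 29.747/12.816 = 2.3210 kg/m³.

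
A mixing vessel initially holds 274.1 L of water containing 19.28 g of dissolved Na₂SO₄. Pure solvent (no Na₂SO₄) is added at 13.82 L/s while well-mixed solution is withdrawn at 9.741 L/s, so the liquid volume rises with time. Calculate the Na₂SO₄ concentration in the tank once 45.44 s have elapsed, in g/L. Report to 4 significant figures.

Total volume: dV/dt = Q_in − Q_out = 4.07900 L/s, so V(t) = 274.1 + 4.07900 t and V(45.44) = 459.450 L.
No Na₂SO₄ enters, so dm/dt = −Q_out · (m/V).
dm/m = −Q_out dt/(V₀ + 4.07900 t); integrating gives ln(m/m₀) = −(Q_out/(Q_in−Q_out)) ln(V/V₀).
m = m₀ (V₀/V)^(Q_out/(Q_in−Q_out)) = 19.28 × (274.1/459.450)^(2.38809) = 5.61552 g.
C = m/V = 5.61552/459.450 = 0.0122223 g/L.

0.01222 g/L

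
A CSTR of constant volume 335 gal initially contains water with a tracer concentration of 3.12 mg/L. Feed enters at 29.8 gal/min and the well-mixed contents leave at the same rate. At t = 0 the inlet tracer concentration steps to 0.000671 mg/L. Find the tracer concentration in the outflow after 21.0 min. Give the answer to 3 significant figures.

0.482 mg/L

Accumulation = in − out for the solute gives V dC/dt = Q(C_in − C).
Rewrite as dC/dt + C/τ = C_in/τ, τ = V/Q = 11.242 min.
Integrating: C(t) = C_in + (C₀ − C_in) e^(−t/τ).
C(21.0) = 0.000671 + (3.12 − 0.000671)·e^(−21.0/11.242) = 0.000671 + (3.1193)·0.15442 = 0.48237 mg/L.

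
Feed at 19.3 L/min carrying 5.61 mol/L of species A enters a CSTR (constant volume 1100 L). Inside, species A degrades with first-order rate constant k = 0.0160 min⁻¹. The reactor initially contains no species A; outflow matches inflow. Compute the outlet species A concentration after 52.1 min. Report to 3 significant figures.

2.42 mol/L

Accumulation = in − out − consumed: V dC/dt = Q C_in − Q C − k V C.
dC/dt = (Q/V) C_in − (Q/V + k) C; effective rate a = Q/V + k = 0.017545 + 0.0160 = 0.033545 min⁻¹.
C_ss = Q C_in/(Q + kV) = 2.9342 mol/L; C(t) = C_ss + (C₀ − C_ss) e^(−a t).
C(52.1) = 2.9342 + (-2.9342)·e^(−0.033545·52.1) = 2.9342 + (-2.9342)·0.17417 = 2.4232 mol/L.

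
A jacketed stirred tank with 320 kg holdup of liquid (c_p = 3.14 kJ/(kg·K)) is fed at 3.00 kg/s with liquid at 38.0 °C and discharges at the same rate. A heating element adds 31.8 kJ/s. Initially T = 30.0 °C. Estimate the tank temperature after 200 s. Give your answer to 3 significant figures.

39.6 °C

Heat balance on the well-mixed liquid: M c_p dT/dt = ṁ c_p (T_in − T) + 31.8.
Rearrange: dT/dt = (T_ss − T)/τ with τ = M/ṁ = 106.67 s and T_ss = T_in + Q̇/(ṁ c_p) = 41.376 °C.
T approaches T_ss exponentially: T(t) = T_ss + (T₀ − T_ss) e^(−t/τ).
T(200) = 41.376 + (-11.376)·e^(−200/106.67) = 41.376 + (-11.376)·0.15335 = 39.631 °C.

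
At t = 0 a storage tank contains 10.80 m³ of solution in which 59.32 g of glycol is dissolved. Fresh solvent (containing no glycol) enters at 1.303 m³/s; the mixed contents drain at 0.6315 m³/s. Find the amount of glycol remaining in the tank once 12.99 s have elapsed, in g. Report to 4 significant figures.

33.99 g

Total volume: dV/dt = Q_in − Q_out = 0.671500 m³/s, so V(t) = 10.80 + 0.671500 t and V(12.99) = 19.5228 m³.
Species balance (pure solvent in): dm/dt = −Q_out · m/V(t).
Separate: dm/m = −Q_out dt/V(t) ⇒ ln(m/m₀) = −(Q_out/(Q_in−Q_out)) ln(V/V₀).
m = m₀ (V₀/V)^(Q_out/(Q_in−Q_out)) = 59.32 × (10.80/19.5228)^(0.940432) = 33.9938 g.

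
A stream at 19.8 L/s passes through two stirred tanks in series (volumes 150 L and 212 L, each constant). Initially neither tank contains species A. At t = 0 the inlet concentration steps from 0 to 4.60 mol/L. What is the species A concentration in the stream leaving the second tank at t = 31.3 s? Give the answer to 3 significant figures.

Species balance on tank i: dCᵢ/dt = (Cᵢ₋₁ − Cᵢ)/τᵢ with τᵢ = Vᵢ/Q.
τ₁ = 150/19.8 = 7.5758 s; τ₂ = 212/19.8 = 10.707 s.
Solving the cascade with C₁(0)=C₂(0)=0 gives C₂(t) = C_in[1 − (τ₁ e^(−t/τ₁) − τ₂ e^(−t/τ₂))/(τ₁ − τ₂)].
At t = 31.3: e^(−t/τ₁) = 0.016057, e^(−t/τ₂) = 0.053756.
C₂ = 4.60·[1 − (7.5758·0.016057 − 10.707·0.053756)/(-3.1313)] = 4.60·0.85504 = 3.9332 mol/L.

3.93 mol/L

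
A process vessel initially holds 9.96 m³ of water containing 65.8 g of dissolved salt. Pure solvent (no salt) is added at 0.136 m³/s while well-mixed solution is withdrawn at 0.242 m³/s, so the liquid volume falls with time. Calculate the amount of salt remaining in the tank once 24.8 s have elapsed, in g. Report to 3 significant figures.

32.7 g

Total volume: dV/dt = Q_in − Q_out = -0.10600 m³/s, so V(t) = 9.96 − 0.10600 t and V(24.8) = 7.3312 m³.
Species balance (pure solvent in): dm/dt = −Q_out · m/V(t).
Separate: dm/m = −Q_out dt/V(t) ⇒ ln(m/m₀) = −(Q_out/(Q_in−Q_out)) ln(V/V₀).
m = m₀ (V₀/V)^(Q_out/(Q_in−Q_out)) = 65.8 × (9.96/7.3312)^(-2.2830) = 32.688 g.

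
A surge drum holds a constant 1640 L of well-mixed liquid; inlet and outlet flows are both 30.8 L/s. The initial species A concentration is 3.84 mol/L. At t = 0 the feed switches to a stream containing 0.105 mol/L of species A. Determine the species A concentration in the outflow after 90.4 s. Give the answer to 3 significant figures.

Accumulation = in − out for the solute gives V dC/dt = Q(C_in − C).
Time constant τ = V/Q = 1640/30.8 = 53.247 s.
C approaches C_in exponentially: C(t) = C_in + (C₀ − C_in) e^(−t/τ).
C(90.4) = 0.105 + (3.84 − 0.105)·e^(−90.4/53.247) = 0.105 + (3.7350)·0.18309 = 0.78886 mol/L.

0.789 mol/L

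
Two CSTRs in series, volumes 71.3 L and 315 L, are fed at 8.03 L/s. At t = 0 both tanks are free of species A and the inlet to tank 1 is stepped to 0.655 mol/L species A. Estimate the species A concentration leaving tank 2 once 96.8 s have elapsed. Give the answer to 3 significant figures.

Time constants: τᵢ = Vᵢ/Q for each well-mixed tank.
τ₁ = 71.3/8.03 = 8.8792 s; τ₂ = 315/8.03 = 39.228 s.
Tank 1: C₁ = C_in(1 − e^(−t/τ₁)). Tank 2 (τ₁ ≠ τ₂): C₂ = C_in[1 − (τ₁ e^(−t/τ₁) − τ₂ e^(−t/τ₂))/(τ₁ − τ₂)].
At t = 96.8: e^(−t/τ₁) = 1.8424e-05, e^(−t/τ₂) = 0.084785.
C₂ = 0.655·[1 − (8.8792·1.8424e-05 − 39.228·0.084785)/(-30.349)] = 0.655·0.89041 = 0.58322 mol/L.

0.583 mol/L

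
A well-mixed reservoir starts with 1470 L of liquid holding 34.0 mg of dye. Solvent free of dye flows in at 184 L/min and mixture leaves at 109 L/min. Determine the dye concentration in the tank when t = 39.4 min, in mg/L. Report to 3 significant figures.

0.00155 mg/L

Let m(t) be the amount of dye. Volume: V(t) = V₀ + (Q_in − Q_out) t = 1470 + 75.000 t; V(39.4) = 4425.0 L.
No dye enters, so dm/dt = −Q_out · (m/V).
dm/m = −Q_out dt/(V₀ + 75.000 t); integrating gives ln(m/m₀) = −(Q_out/(Q_in−Q_out)) ln(V/V₀).
m = m₀ (V₀/V)^(Q_out/(Q_in−Q_out)) = 34.0 × (1470/4425.0)^(1.4533) = 6.8536 mg.
C = m/V = 6.8536/4425.0 = 0.0015488 mg/L.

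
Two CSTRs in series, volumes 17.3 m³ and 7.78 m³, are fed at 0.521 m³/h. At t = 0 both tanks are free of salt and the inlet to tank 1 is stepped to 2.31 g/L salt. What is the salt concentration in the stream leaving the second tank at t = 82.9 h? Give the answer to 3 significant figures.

1.97 g/L

Species balance on tank i: dCᵢ/dt = (Cᵢ₋₁ − Cᵢ)/τᵢ with τᵢ = Vᵢ/Q.
τ₁ = 17.3/0.521 = 33.205 h; τ₂ = 7.78/0.521 = 14.933 h.
Tank 1: C₁ = C_in(1 − e^(−t/τ₁)). Tank 2 (τ₁ ≠ τ₂): C₂ = C_in[1 − (τ₁ e^(−t/τ₁) − τ₂ e^(−t/τ₂))/(τ₁ − τ₂)].
At t = 82.9: e^(−t/τ₁) = 0.082366, e^(−t/τ₂) = 0.0038815.
C₂ = 2.31·[1 − (33.205·0.082366 − 14.933·0.0038815)/(18.273)] = 2.31·0.85349 = 1.9716 g/L.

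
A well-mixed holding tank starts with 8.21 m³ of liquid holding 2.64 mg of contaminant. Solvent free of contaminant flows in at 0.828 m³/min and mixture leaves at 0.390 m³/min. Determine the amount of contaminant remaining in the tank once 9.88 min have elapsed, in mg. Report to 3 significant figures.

1.81 mg

Let m(t) be the amount of contaminant. Volume: V(t) = V₀ + (Q_in − Q_out) t = 8.21 + 0.43800 t; V(9.88) = 12.537 m³.
Species balance (pure solvent in): dm/dt = −Q_out · m/V(t).
dm/m = −Q_out dt/(V₀ + 0.43800 t); integrating gives ln(m/m₀) = −(Q_out/(Q_in−Q_out)) ln(V/V₀).
m = m₀ (V₀/V)^(Q_out/(Q_in−Q_out)) = 2.64 × (8.21/12.537)^(0.89041) = 1.8109 mg.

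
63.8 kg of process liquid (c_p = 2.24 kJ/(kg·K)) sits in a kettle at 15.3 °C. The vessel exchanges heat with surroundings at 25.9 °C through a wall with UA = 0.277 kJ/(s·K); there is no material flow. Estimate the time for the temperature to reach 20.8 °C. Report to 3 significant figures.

Lumped-capacitance energy balance: M c_p dT/dt = UA(T_amb − T).
τ = M c_p/UA = 515.93 s; T_ss = T_amb = 25.900 °C.
T(t) = T_ss + (T₀ − T_ss)e^(−t/τ); set T = 20.8:
t = −τ ln[(T − T_ss)/(T₀ − T_ss)] = −515.93 · ln(0.48113) = 377.46 s.

377 s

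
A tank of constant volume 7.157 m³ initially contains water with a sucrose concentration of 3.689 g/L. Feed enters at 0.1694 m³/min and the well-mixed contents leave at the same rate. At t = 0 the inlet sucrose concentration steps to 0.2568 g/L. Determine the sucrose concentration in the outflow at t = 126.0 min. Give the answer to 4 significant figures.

0.4307 g/L

Mass balance on the solute (V constant): V dC/dt = Q(C_in − C).
So dC/dt = (C_in − C)/τ with τ = V/Q = 7.157/0.1694 = 42.2491 min.
Integrating: C(t) = C_in + (C₀ − C_in) e^(−t/τ).
C(126.0) = 0.2568 + (3.689 − 0.2568)·e^(−126.0/42.2491) = 0.2568 + (3.43220)·0.0506756 = 0.430729 g/L.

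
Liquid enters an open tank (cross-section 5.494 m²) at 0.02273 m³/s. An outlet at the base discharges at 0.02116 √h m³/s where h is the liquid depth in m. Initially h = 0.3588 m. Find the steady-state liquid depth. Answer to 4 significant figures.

1.154 m

Volume balance on the tank: A dh/dt = Q_in − 0.02116 √h. At steady state dh/dt = 0:
Q_in = 0.02116 √h_ss ⇒ √h_ss = 0.02273/0.02116 = 1.07420.
h_ss = 1.07420² = 1.15390 m. (Since h₀ = 0.3588 m < h_ss, the level will rise toward this value.)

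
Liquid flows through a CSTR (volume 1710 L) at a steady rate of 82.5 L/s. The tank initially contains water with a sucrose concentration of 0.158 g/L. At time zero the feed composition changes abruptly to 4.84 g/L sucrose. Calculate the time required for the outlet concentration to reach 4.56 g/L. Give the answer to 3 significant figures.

58.4 s

Species balance: V dC/dt = Q(C_in − C) ⇒ τ = V/Q = 20.727 s.
C(t) = C_in + (C₀ − C_in) e^(−t/τ). Set C = 4.56 and solve for t:
e^(−t/τ) = (C − C_in)/(C₀ − C_in) = (4.56 − 4.84)/(0.158 − 4.84) = 0.059804
t = −τ ln(…) = 20.727 × 2.8167 = 58.382 s.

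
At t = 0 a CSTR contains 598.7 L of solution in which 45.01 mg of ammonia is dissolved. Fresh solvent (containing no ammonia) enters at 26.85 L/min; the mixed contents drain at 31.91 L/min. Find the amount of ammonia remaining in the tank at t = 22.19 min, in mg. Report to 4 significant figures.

Total volume: dV/dt = Q_in − Q_out = -5.06000 L/min, so V(t) = 598.7 − 5.06000 t and V(22.19) = 486.419 L.
Species balance (pure solvent in): dm/dt = −Q_out · m/V(t).
Separate: dm/m = −Q_out dt/V(t) ⇒ ln(m/m₀) = −(Q_out/(Q_in−Q_out)) ln(V/V₀).
m = m₀ (V₀/V)^(Q_out/(Q_in−Q_out)) = 45.01 × (598.7/486.419)^(-6.30632) = 12.1474 mg.

12.15 mg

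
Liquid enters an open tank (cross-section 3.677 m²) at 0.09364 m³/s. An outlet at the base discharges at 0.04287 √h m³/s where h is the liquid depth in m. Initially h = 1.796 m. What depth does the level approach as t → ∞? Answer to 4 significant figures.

4.771 m

Unsteady balance on liquid volume: A dh/dt = Q_in − 0.04287 √h. At steady state dh/dt = 0:
Q_in = 0.04287 √h_ss ⇒ √h_ss = 0.09364/0.04287 = 2.18428.
h_ss = 2.18428² = 4.77107 m. (Since h₀ = 1.796 m < h_ss, the level will rise toward this value.)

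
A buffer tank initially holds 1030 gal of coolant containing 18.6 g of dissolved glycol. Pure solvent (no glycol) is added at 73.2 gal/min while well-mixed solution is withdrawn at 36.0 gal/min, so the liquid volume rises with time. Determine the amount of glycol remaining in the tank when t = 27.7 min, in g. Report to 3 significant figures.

Let m(t) be the amount of glycol. Volume: V(t) = V₀ + (Q_in − Q_out) t = 1030 + 37.200 t; V(27.7) = 2060.4 gal.
Solute balance: dm/dt = 0 − Q_out C = −Q_out m/V(t).
dm/m = −Q_out dt/(V₀ + 37.200 t); integrating gives ln(m/m₀) = −(Q_out/(Q_in−Q_out)) ln(V/V₀).
m = m₀ (V₀/V)^(Q_out/(Q_in−Q_out)) = 18.6 × (1030/2060.4)^(0.96774) = 9.5083 g.

9.51 g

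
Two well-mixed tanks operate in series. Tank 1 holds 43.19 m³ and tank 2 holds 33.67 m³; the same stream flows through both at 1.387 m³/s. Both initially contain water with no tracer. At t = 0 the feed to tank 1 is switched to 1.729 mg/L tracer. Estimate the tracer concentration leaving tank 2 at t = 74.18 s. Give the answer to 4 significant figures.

Time constants: τᵢ = Vᵢ/Q for each well-mixed tank.
τ₁ = 43.19/1.387 = 31.1391 s; τ₂ = 33.67/1.387 = 24.2754 s.
Solving the cascade with C₁(0)=C₂(0)=0 gives C₂(t) = C_in[1 − (τ₁ e^(−t/τ₁) − τ₂ e^(−t/τ₂))/(τ₁ − τ₂)].
At t = 74.18: e^(−t/τ₁) = 0.0923462, e^(−t/τ₂) = 0.0470866.
C₂ = 1.729·[1 − (31.1391·0.0923462 − 24.2754·0.0470866)/(6.86373)] = 1.729·0.747581 = 1.29257 mg/L.

1.293 mg/L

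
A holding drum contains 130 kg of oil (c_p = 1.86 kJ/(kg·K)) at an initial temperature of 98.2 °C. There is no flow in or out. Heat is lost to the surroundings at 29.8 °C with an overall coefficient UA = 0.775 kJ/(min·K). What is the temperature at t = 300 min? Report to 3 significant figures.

M c_p dT/dt = −UA(T − T_amb).
dT/dt = (T_ss − T)/τ with T_ss = T_amb = 29.800 °C, τ = M c_p/UA = 130·1.86/0.775 = 312.00 min.
T approaches T_ss exponentially: T(t) = T_ss + (T₀ − T_ss) e^(−t/τ).
T(300) = 29.800 + (68.400)·0.38230 = 55.950 °C.

55.9 °C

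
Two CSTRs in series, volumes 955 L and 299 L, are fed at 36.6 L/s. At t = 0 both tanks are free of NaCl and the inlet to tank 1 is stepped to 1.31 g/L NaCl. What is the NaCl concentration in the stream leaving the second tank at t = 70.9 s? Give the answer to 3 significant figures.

Each tank obeys Vᵢ dCᵢ/dt = Q(Cᵢ₋₁ − Cᵢ), so τᵢ = Vᵢ/Q.
τ₁ = 955/36.6 = 26.093 s; τ₂ = 299/36.6 = 8.1694 s.
Tank 1: C₁ = C_in(1 − e^(−t/τ₁)). Tank 2 (τ₁ ≠ τ₂): C₂ = C_in[1 − (τ₁ e^(−t/τ₁) − τ₂ e^(−t/τ₂))/(τ₁ − τ₂)].
At t = 70.9: e^(−t/τ₁) = 0.066058, e^(−t/τ₂) = 0.00017017.
C₂ = 1.31·[1 − (26.093·0.066058 − 8.1694·0.00017017)/(17.923)] = 1.31·0.90391 = 1.1841 g/L.

1.18 g/L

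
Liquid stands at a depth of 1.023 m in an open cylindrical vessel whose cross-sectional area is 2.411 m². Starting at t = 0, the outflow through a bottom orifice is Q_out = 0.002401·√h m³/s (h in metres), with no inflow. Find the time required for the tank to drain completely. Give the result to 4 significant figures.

2031 s

A dh/dt = −Q_out = −0.002401 √h.
∫ h^(−1/2) dh = −(0.002401/A) ∫ dt, giving 2√h = 2√h₀ − (0.002401/A) t.
Tank is empty when √h = 0: t_empty = 2A√h₀/0.002401.
t_empty = 2·2.411·√1.023/0.002401 = 4.82200·1.01143/0.002401 = 2031.29 s.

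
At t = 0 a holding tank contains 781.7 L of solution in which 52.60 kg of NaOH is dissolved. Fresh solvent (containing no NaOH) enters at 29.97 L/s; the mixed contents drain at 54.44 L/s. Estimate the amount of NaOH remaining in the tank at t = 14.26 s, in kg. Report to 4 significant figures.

14.11 kg

Total volume: dV/dt = Q_in − Q_out = -24.4700 L/s, so V(t) = 781.7 − 24.4700 t and V(14.26) = 432.758 L.
No NaOH enters, so dm/dt = −Q_out · (m/V).
dm/m = −Q_out dt/(V₀ − 24.4700 t); integrating gives ln(m/m₀) = −(Q_out/(Q_in−Q_out)) ln(V/V₀).
m = m₀ (V₀/V)^(Q_out/(Q_in−Q_out)) = 52.60 × (781.7/432.758)^(-2.22477) = 14.1149 kg.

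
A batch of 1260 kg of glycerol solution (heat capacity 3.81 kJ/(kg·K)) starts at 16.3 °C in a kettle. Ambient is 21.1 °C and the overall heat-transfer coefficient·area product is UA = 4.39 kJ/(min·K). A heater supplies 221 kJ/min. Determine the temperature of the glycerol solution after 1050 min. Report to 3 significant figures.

Lumped-capacitance energy balance: M c_p dT/dt = UA(T_amb − T) + Q̇.
dT/dt = (T_ss − T)/τ with T_ss = T_amb + Q̇/UA = 21.1 + 221/4.39 = 71.442 °C, τ = M c_p/UA = 1260·3.81/4.39 = 1093.5 min.
T approaches T_ss exponentially: T(t) = T_ss + (T₀ − T_ss) e^(−t/τ).
T(1050) = 71.442 + (-55.142)·0.38282 = 50.332 °C.

50.3 °C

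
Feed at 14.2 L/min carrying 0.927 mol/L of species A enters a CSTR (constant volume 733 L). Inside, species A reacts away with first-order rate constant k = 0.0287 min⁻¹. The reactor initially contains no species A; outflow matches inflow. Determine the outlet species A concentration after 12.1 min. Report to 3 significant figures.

0.165 mol/L

V dC/dt = Q(C_in − C) − k V C.
This is linear with rate a = Q/V + k = 0.048072 min⁻¹.
C_ss = Q C_in/(Q + kV) = 0.37357 mol/L; C(t) = C_ss + (C₀ − C_ss) e^(−a t).
C(12.1) = 0.37357 + (-0.37357)·e^(−0.048072·12.1) = 0.37357 + (-0.37357)·0.55896 = 0.16476 mol/L.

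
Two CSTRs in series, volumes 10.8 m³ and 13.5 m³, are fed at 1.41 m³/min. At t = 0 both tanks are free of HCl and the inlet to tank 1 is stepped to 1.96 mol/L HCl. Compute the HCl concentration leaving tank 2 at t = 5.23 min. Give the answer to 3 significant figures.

Each tank obeys Vᵢ dCᵢ/dt = Q(Cᵢ₋₁ − Cᵢ), so τᵢ = Vᵢ/Q.
τ₁ = 10.8/1.41 = 7.6596 min; τ₂ = 13.5/1.41 = 9.5745 min.
Solving the cascade with C₁(0)=C₂(0)=0 gives C₂(t) = C_in[1 − (τ₁ e^(−t/τ₁) − τ₂ e^(−t/τ₂))/(τ₁ − τ₂)].
At t = 5.23: e^(−t/τ₁) = 0.50520, e^(−t/τ₂) = 0.57912.
C₂ = 1.96·[1 − (7.6596·0.50520 − 9.5745·0.57912)/(-1.9149)] = 1.96·0.12519 = 0.24537 mol/L.

0.245 mol/L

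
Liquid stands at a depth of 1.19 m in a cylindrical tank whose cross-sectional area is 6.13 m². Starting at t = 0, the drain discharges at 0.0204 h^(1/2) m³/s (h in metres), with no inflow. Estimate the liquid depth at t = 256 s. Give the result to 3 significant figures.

With no inflow, A dh/dt = −0.0204 √h.
Separate and integrate: 2(√h − √h₀) = −(0.0204/A) t.
√h = √1.19 − 0.0204·256/(2·6.13) = 1.0909 − 0.42597 = 0.66490.
h = 0.66490² = 0.44209 m.

0.442 m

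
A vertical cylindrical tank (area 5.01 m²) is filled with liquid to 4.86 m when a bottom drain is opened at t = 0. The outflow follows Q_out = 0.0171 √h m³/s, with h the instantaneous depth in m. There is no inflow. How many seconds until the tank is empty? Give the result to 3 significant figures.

1290 s

Volume balance on the tank: A dh/dt = −0.0171 √h.
This is separable: 2 d(√h)/dt = −0.0171/A, so √h = √h₀ − (0.0171/(2A)) t.
Tank is empty when √h = 0: t_empty = 2A√h₀/0.0171.
t_empty = 2·5.01·√4.86/0.0171 = 10.020·2.2045/0.0171 = 1291.8 s.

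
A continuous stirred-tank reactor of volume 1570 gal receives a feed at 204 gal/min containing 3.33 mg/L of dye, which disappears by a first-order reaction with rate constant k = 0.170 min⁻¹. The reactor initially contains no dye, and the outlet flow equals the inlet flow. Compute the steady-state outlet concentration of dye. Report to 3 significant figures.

Species balance: V dC/dt = Q C_in − Q C − k V C.
At steady state: 0 = Q C_in − (Q + kV) C_ss, so C_ss = Q C_in/(Q + kV).
C_ss = 204·3.33/(204 + 0.170·1570) = 679.32/470.90 = 1.4426 mg/L.

1.44 mg/L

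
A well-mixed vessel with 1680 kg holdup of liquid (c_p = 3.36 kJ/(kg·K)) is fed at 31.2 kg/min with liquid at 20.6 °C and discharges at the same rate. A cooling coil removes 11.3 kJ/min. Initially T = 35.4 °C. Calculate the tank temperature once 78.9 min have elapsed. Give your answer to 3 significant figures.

23.9 °C

First-law balance (no shaft work): M c_p dT/dt = ṁ c_p (T_in − T) − 11.3.
τ = M/ṁ = 53.846 min; T_ss = T_in − Q̇/(ṁ c_p) = 20.6 − 11.3/(31.2·3.36) = 20.492 °C.
Integrating: T(t) = T_ss + (T₀ − T_ss) e^(−t/τ).
T(78.9) = 20.492 + (14.908)·e^(−78.9/53.846) = 20.492 + (14.908)·0.23101 = 23.936 °C.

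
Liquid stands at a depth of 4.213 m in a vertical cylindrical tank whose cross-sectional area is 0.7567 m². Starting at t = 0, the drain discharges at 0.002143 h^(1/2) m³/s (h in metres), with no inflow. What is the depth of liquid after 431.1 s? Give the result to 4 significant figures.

Unsteady balance on liquid volume: A dh/dt = −0.002143 √h.
∫ h^(−1/2) dh = −(0.002143/A) ∫ dt, giving 2√h = 2√h₀ − (0.002143/A) t.
√h = √4.213 − 0.002143·431.1/(2·0.7567) = 2.05256 − 0.610445 = 1.44211.
h = 1.44211² = 2.07969 m.

2.080 m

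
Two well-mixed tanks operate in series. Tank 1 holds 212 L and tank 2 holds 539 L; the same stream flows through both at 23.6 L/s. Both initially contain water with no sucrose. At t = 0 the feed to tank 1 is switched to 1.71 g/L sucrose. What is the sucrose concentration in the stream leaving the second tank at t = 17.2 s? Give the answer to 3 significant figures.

0.546 g/L

Species balance on tank i: dCᵢ/dt = (Cᵢ₋₁ − Cᵢ)/τᵢ with τᵢ = Vᵢ/Q.
τ₁ = 212/23.6 = 8.9831 s; τ₂ = 539/23.6 = 22.839 s.
Solving the cascade with C₁(0)=C₂(0)=0 gives C₂(t) = C_in[1 − (τ₁ e^(−t/τ₁) − τ₂ e^(−t/τ₂))/(τ₁ − τ₂)].
At t = 17.2: e^(−t/τ₁) = 0.14738, e^(−t/τ₂) = 0.47091.
C₂ = 1.71·[1 − (8.9831·0.14738 − 22.839·0.47091)/(-13.856)] = 1.71·0.31935 = 0.54609 g/L.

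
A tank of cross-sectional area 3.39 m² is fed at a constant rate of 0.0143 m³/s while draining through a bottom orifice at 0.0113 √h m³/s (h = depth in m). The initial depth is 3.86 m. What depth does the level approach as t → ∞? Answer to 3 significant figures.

1.60 m

Level balance: A dh/dt = 0.0143 − 0.0113 √h. Setting dh/dt = 0:
Q_in = 0.0113 √h_ss ⇒ √h_ss = 0.0143/0.0113 = 1.2655.
h_ss = 1.2655² = 1.6015 m. (Since h₀ = 3.86 m > h_ss, the level will fall toward this value.)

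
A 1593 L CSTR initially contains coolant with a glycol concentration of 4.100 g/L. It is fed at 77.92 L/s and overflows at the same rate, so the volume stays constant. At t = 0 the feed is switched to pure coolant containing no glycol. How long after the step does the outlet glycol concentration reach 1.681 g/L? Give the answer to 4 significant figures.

Accumulation = in − out for the solute gives V dC/dt = Q(C_in − C), so τ = V/Q = 20.4440 s.
C(t) = C_in + (C₀ − C_in) e^(−t/τ). Set C = 1.681 and solve for t:
e^(−t/τ) = (C − C_in)/(C₀ − C_in) = (1.681 − 0)/(4.100 − 0) = 0.410000
t = −τ ln(…) = 20.4440 × 0.891598 = 18.2279 s.

18.23 s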